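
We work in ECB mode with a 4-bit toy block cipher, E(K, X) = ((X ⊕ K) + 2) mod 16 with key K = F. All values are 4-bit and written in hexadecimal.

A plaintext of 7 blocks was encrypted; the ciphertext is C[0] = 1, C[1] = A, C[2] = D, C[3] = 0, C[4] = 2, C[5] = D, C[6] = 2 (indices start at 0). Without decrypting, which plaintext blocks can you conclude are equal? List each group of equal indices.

P[2] = P[5]; P[4] = P[6]

ECB encrypts each block independently with the same key, so equal ciphertext blocks imply equal plaintext blocks.
C[2] = C[5] = D, so P[2] = P[5].
C[4] = C[6] = 2, so P[4] = P[6].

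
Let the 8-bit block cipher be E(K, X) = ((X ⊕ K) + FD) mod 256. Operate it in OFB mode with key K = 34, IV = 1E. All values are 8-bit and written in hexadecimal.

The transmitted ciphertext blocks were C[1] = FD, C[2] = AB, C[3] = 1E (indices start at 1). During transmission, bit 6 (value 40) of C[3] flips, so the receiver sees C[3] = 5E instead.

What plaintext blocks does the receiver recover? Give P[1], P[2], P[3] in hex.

P[1] = DA, P[2] = BB, P[3] = 7F

OFB decryption: S_i = E(K, S_{i−1}) with S_{0} = IV; P_i = C_i ⊕ S_i.
Only C[3] changed, to 5E. In OFB, a change in C_i flips the same bit in P_i only; the keystream is unaffected. Decrypting the received ciphertext:
P[1]: S = E(K, 1E) = 27; FD ⊕ 27 = DA.
P[2]: S = E(K, 27) = 10; AB ⊕ 10 = BB.
P[3]: S = E(K, 10) = 21; 5E ⊕ 21 = 7F.
Blocks that differ from the original plaintext: P[3].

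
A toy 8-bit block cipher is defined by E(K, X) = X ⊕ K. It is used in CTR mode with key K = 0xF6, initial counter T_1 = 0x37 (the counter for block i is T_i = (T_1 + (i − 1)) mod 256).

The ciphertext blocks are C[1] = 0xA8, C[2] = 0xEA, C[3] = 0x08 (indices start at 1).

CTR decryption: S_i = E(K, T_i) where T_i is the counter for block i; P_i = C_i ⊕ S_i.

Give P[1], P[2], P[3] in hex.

P[1] = 0x69, P[2] = 0x24, P[3] = 0xC7

P[1]: T = 0x37, S = E(K, T) = 0xC1; 0xA8 ⊕ 0xC1 = 0x69.
P[2]: T = 0x38, S = E(K, T) = 0xCE; 0xEA ⊕ 0xCE = 0x24.
P[3]: T = 0x39, S = E(K, T) = 0xCF; 0x08 ⊕ 0xCF = 0xC7.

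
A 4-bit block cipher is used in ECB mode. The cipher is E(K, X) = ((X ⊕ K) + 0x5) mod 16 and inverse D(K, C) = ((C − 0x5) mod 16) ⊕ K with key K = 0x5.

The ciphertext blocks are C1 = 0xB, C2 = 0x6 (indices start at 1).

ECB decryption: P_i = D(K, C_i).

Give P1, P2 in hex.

P1 = 0x3, P2 = 0x4

P1: D(K, 0xB) = 0x3.
P2: D(K, 0x6) = 0x4.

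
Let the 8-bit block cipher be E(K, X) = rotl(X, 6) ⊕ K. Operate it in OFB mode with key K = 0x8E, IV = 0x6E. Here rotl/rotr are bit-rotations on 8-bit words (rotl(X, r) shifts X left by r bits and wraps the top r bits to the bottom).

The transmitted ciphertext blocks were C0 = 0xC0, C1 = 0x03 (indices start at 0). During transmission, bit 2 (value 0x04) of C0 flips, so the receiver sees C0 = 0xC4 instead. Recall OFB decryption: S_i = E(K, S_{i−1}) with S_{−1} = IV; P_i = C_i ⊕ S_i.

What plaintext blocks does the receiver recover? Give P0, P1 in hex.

Only C0 changed, to 0xC4. In OFB, a change in C_i flips the same bit in P_i only; the keystream is unaffected. Decrypting the received ciphertext:
P0: S = E(K, 0x6E) = 0x15; 0xC4 ⊕ 0x15 = 0xD1.
P1: S = E(K, 0x15) = 0xCB; 0x03 ⊕ 0xCB = 0xC8.
Blocks that differ from the original plaintext: P0.

P0 = 0xD1, P1 = 0xC8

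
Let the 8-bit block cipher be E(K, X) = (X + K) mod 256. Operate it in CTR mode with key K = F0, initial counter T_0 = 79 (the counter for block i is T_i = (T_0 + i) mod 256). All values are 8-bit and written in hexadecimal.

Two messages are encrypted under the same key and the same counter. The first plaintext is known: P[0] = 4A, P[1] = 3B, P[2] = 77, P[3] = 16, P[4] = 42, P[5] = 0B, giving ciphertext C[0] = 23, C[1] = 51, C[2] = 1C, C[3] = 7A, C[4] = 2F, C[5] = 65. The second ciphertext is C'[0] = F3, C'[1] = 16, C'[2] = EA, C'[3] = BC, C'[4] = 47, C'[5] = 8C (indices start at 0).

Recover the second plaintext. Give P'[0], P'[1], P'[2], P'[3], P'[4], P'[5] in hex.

In CTR with a reused counter, both messages share the same keystream S_i, so C_i ⊕ C'_i = P_i ⊕ P'_i and thus P'_i = P_i ⊕ C_i ⊕ C'_i.
P'[0]: 4A ⊕ 23 ⊕ F3 = 9A.
P'[1]: 3B ⊕ 51 ⊕ 16 = 7C.
P'[2]: 77 ⊕ 1C ⊕ EA = 81.
P'[3]: 16 ⊕ 7A ⊕ BC = D0.
P'[4]: 42 ⊕ 2F ⊕ 47 = 2A.
P'[5]: 0B ⊕ 65 ⊕ 8C = E2.

P'[0] = 9A, P'[1] = 7C, P'[2] = 81, P'[3] = D0, P'[4] = 2A, P'[5] = E2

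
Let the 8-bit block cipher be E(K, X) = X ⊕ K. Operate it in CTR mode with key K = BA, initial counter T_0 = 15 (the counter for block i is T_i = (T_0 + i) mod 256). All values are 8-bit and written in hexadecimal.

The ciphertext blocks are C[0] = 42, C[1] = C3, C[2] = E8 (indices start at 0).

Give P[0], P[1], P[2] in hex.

P[0] = ED, P[1] = 6F, P[2] = 45

CTR decryption: S_i = E(K, T_i) where T_i is the counter for block i; P_i = C_i ⊕ S_i.
P[0]: T = 15, S = E(K, T) = AF; 42 ⊕ AF = ED.
P[1]: T = 16, S = E(K, T) = AC; C3 ⊕ AC = 6F.
P[2]: T = 17, S = E(K, T) = AD; E8 ⊕ AD = 45.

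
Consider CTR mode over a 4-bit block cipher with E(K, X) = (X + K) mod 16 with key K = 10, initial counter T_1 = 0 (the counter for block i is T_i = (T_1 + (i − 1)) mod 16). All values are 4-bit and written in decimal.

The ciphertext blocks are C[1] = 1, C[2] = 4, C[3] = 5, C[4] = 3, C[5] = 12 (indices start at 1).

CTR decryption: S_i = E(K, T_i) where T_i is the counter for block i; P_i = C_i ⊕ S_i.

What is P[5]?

P[5]: T = 4, S = E(K, T) = 14; 12 ⊕ 14 = 2.

P[5] = 2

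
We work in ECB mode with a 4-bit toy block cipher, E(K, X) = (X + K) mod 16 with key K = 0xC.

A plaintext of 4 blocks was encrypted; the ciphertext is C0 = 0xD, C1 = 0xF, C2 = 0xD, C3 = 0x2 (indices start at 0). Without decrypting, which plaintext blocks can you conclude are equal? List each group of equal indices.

ECB encrypts each block independently with the same key, so equal ciphertext blocks imply equal plaintext blocks.
C0 = C2 = 0xD, so P0 = P2.

P0 = P2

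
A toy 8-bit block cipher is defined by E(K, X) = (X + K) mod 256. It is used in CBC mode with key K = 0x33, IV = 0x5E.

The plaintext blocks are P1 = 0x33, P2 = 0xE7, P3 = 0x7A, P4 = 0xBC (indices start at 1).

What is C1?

CBC encryption: C_i = E(K, P_i ⊕ C_{i−1}), with C_{0} = IV.
C1: P1 ⊕ 0x5E = 0x6D; E(K, 0x6D) = 0xA0.

C1 = 0xA0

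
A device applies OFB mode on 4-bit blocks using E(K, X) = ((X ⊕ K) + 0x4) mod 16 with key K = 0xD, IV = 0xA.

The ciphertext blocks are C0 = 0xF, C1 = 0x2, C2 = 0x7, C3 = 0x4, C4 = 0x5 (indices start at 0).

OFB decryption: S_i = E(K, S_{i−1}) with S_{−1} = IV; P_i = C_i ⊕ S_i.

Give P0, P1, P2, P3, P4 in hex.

P0 = 0x4, P1 = 0x8, P2 = 0xC, P3 = 0xE, P4 = 0xE

P0: S = E(K, 0xA) = 0xB; 0xF ⊕ 0xB = 0x4.
P1: S = E(K, 0xB) = 0xA; 0x2 ⊕ 0xA = 0x8.
P2: S = E(K, 0xA) = 0xB; 0x7 ⊕ 0xB = 0xC.
P3: S = E(K, 0xB) = 0xA; 0x4 ⊕ 0xA = 0xE.
P4: S = E(K, 0xA) = 0xB; 0x5 ⊕ 0xB = 0xE.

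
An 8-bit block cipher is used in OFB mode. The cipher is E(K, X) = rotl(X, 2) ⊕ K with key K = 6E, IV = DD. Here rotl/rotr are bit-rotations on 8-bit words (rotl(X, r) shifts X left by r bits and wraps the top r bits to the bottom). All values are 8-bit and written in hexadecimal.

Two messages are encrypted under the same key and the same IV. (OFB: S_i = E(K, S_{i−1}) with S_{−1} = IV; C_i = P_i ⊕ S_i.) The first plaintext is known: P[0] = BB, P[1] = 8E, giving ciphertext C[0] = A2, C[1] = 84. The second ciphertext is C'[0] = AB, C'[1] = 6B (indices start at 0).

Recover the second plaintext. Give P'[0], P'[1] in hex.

P'[0] = B2, P'[1] = 61

In OFB with a reused IV, both messages share the same keystream S_i, so C_i ⊕ C'_i = P_i ⊕ P'_i and thus P'_i = P_i ⊕ C_i ⊕ C'_i.
P'[0]: BB ⊕ A2 ⊕ AB = B2.
P'[1]: 8E ⊕ 84 ⊕ 6B = 61.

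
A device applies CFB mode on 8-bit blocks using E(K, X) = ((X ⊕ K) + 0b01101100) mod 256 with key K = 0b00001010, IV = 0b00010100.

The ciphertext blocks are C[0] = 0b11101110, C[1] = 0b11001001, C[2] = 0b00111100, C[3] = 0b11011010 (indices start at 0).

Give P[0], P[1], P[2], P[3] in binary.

P[0] = 0b01100100, P[1] = 0b10011001, P[2] = 0b00010011, P[3] = 0b01111000

CFB decryption: P_i = C_i ⊕ E(K, C_{i−1}), with C_{−1} = IV.
P[0]: E(K, 0b00010100) = 0b10001010; 0b11101110 ⊕ 0b10001010 = 0b01100100.
P[1]: E(K, 0b11101110) = 0b01010000; 0b11001001 ⊕ 0b01010000 = 0b10011001.
P[2]: E(K, 0b11001001) = 0b00101111; 0b00111100 ⊕ 0b00101111 = 0b00010011.
P[3]: E(K, 0b00111100) = 0b10100010; 0b11011010 ⊕ 0b10100010 = 0b01111000.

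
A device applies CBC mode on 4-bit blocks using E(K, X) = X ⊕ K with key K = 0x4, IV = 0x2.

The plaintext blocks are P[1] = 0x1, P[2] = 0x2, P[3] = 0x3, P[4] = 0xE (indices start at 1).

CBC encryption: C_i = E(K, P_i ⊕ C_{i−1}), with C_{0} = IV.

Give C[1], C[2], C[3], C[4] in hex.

C[1] = 0x7, C[2] = 0x1, C[3] = 0x6, C[4] = 0xC

C[1]: P[1] ⊕ 0x2 = 0x3; E(K, 0x3) = 0x7.
C[2]: P[2] ⊕ 0x7 = 0x5; E(K, 0x5) = 0x1.
C[3]: P[3] ⊕ 0x1 = 0x2; E(K, 0x2) = 0x6.
C[4]: P[4] ⊕ 0x6 = 0x8; E(K, 0x8) = 0xC.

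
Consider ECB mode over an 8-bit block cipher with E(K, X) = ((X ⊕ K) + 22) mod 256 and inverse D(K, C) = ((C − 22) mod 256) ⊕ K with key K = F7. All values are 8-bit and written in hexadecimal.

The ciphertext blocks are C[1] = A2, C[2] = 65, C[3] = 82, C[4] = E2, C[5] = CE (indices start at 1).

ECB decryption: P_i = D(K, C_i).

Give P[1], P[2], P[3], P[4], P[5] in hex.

P[1] = 77, P[2] = B4, P[3] = 97, P[4] = 37, P[5] = 5B

P[1]: D(K, A2) = 77.
P[2]: D(K, 65) = B4.
P[3]: D(K, 82) = 97.
P[4]: D(K, E2) = 37.
P[5]: D(K, CE) = 5B.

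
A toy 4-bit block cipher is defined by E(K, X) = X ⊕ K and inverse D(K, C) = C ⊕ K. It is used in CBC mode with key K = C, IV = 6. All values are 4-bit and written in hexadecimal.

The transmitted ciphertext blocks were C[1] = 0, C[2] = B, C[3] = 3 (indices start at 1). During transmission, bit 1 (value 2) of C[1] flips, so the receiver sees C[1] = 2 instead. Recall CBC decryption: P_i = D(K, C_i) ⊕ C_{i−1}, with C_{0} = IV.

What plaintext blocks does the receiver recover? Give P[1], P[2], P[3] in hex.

P[1] = 8, P[2] = 5, P[3] = 4

Only C[1] changed, to 2. In CBC, a change in C_i garbles P_i and flips the same bit in P_{i+1}. Decrypting the received ciphertext:
P[1]: D(K, 2) = E; E ⊕ 6 = 8.
P[2]: D(K, B) = 7; 7 ⊕ 2 = 5.
P[3]: D(K, 3) = F; F ⊕ B = 4.
Blocks that differ from the original plaintext: P[1], P[2].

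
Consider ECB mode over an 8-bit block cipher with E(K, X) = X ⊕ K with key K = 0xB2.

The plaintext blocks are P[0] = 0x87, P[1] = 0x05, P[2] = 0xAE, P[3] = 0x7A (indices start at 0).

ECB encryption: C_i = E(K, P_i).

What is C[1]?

C[1] = 0xB7

C[1]: E(K, 0x05) = 0xB7.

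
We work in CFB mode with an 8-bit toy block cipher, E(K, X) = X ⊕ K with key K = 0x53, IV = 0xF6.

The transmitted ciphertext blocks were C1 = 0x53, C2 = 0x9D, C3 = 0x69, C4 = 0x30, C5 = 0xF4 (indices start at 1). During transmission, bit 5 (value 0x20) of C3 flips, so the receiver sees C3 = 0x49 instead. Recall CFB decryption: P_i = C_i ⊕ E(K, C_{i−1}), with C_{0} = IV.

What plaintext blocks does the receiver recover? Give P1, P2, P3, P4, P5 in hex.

P1 = 0xF6, P2 = 0x9D, P3 = 0x87, P4 = 0x2A, P5 = 0x97

Only C3 changed, to 0x49. In CFB, a change in C_i flips the same bit in P_i and garbles P_{i+1}. Decrypting the received ciphertext:
P1: E(K, 0xF6) = 0xA5; 0x53 ⊕ 0xA5 = 0xF6.
P2: E(K, 0x53) = 0x00; 0x9D ⊕ 0x00 = 0x9D.
P3: E(K, 0x9D) = 0xCE; 0x49 ⊕ 0xCE = 0x87.
P4: E(K, 0x49) = 0x1A; 0x30 ⊕ 0x1A = 0x2A.
P5: E(K, 0x30) = 0x63; 0xF4 ⊕ 0x63 = 0x97.
Blocks that differ from the original plaintext: P3, P4.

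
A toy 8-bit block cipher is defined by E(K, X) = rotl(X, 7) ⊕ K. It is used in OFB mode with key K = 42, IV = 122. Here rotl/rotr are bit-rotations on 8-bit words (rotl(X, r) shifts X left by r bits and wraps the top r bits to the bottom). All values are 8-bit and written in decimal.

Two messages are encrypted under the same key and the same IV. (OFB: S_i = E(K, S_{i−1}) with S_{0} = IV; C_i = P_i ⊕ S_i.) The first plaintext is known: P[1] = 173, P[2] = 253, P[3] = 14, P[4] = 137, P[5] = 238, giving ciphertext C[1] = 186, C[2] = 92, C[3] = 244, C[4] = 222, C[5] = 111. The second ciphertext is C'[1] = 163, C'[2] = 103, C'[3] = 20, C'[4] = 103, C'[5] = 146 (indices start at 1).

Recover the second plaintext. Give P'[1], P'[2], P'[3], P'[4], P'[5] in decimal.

In OFB with a reused IV, both messages share the same keystream S_i, so C_i ⊕ C'_i = P_i ⊕ P'_i and thus P'_i = P_i ⊕ C_i ⊕ C'_i.
P'[1]: 173 ⊕ 186 ⊕ 163 = 180.
P'[2]: 253 ⊕ 92 ⊕ 103 = 198.
P'[3]: 14 ⊕ 244 ⊕ 20 = 238.
P'[4]: 137 ⊕ 222 ⊕ 103 = 48.
P'[5]: 238 ⊕ 111 ⊕ 146 = 19.

P'[1] = 180, P'[2] = 198, P'[3] = 238, P'[4] = 48, P'[5] = 19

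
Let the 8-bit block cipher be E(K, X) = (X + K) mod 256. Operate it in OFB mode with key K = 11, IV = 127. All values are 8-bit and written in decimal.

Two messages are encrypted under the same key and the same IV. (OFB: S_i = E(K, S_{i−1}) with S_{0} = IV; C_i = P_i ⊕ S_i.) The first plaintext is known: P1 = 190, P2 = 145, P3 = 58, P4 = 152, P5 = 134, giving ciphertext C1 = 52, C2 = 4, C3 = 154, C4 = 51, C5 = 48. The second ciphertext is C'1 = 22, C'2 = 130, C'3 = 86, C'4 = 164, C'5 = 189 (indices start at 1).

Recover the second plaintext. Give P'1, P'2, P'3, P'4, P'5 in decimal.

P'1 = 156, P'2 = 23, P'3 = 246, P'4 = 15, P'5 = 11

In OFB with a reused IV, both messages share the same keystream S_i, so C_i ⊕ C'_i = P_i ⊕ P'_i and thus P'_i = P_i ⊕ C_i ⊕ C'_i.
P'1: 190 ⊕ 52 ⊕ 22 = 156.
P'2: 145 ⊕ 4 ⊕ 130 = 23.
P'3: 58 ⊕ 154 ⊕ 86 = 246.
P'4: 152 ⊕ 51 ⊕ 164 = 15.
P'5: 134 ⊕ 48 ⊕ 189 = 11.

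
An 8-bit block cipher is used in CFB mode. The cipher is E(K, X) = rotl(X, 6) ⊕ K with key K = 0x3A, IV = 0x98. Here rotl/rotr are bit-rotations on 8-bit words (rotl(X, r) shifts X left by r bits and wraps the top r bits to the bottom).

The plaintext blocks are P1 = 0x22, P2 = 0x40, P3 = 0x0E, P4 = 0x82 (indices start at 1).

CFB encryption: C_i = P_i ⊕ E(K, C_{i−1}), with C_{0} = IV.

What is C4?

C1: E(K, 0x98) = 0x1C; 0x22 ⊕ 0x1C = 0x3E.
C2: E(K, 0x3E) = 0xB5; 0x40 ⊕ 0xB5 = 0xF5.
C3: E(K, 0xF5) = 0x47; 0x0E ⊕ 0x47 = 0x49.
C4: E(K, 0x49) = 0x68; 0x82 ⊕ 0x68 = 0xEA.

C4 = 0xEA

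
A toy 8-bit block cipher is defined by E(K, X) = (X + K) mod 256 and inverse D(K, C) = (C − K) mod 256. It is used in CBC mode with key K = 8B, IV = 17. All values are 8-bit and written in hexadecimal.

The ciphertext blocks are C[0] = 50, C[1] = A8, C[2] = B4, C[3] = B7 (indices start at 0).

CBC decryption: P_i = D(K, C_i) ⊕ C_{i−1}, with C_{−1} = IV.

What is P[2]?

P[2] = 81

P[2]: D(K, B4) = 29; 29 ⊕ A8 = 81.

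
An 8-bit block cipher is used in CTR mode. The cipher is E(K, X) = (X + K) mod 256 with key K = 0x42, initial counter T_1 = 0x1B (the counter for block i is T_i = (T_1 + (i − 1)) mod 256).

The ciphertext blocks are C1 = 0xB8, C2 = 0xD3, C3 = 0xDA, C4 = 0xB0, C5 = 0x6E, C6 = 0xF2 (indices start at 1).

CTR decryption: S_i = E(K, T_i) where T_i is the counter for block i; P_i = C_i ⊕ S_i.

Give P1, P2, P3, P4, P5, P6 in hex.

P1 = 0xE5, P2 = 0x8D, P3 = 0x85, P4 = 0xD0, P5 = 0x0F, P6 = 0x90

P1: T = 0x1B, S = E(K, T) = 0x5D; 0xB8 ⊕ 0x5D = 0xE5.
P2: T = 0x1C, S = E(K, T) = 0x5E; 0xD3 ⊕ 0x5E = 0x8D.
P3: T = 0x1D, S = E(K, T) = 0x5F; 0xDA ⊕ 0x5F = 0x85.
P4: T = 0x1E, S = E(K, T) = 0x60; 0xB0 ⊕ 0x60 = 0xD0.
P5: T = 0x1F, S = E(K, T) = 0x61; 0x6E ⊕ 0x61 = 0x0F.
P6: T = 0x20, S = E(K, T) = 0x62; 0xF2 ⊕ 0x62 = 0x90.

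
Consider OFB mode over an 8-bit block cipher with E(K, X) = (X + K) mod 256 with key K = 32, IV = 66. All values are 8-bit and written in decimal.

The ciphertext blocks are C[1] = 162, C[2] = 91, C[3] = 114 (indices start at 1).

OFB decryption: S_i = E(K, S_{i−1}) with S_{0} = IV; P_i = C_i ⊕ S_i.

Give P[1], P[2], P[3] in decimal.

P[1]: S = E(K, 66) = 98; 162 ⊕ 98 = 192.
P[2]: S = E(K, 98) = 130; 91 ⊕ 130 = 217.
P[3]: S = E(K, 130) = 162; 114 ⊕ 162 = 208.

P[1] = 192, P[2] = 217, P[3] = 208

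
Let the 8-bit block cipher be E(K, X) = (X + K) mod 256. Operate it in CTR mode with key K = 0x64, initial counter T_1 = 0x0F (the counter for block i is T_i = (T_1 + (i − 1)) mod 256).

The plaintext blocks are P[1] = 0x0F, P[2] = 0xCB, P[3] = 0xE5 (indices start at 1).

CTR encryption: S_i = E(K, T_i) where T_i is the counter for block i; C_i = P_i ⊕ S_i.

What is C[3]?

C[1]: T = 0x0F, S = E(K, T) = 0x73; 0x0F ⊕ 0x73 = 0x7C.
C[2]: T = 0x10, S = E(K, T) = 0x74; 0xCB ⊕ 0x74 = 0xBF.
C[3]: T = 0x11, S = E(K, T) = 0x75; 0xE5 ⊕ 0x75 = 0x90.

C[3] = 0x90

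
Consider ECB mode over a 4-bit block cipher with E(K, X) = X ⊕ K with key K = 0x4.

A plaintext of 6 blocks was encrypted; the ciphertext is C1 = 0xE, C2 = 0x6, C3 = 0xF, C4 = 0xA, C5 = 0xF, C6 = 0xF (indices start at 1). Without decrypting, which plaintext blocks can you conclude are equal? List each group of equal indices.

ECB encrypts each block independently with the same key, so equal ciphertext blocks imply equal plaintext blocks.
C3 = C5 = C6 = 0xF, so P3 = P5 = P6.

P3 = P5 = P6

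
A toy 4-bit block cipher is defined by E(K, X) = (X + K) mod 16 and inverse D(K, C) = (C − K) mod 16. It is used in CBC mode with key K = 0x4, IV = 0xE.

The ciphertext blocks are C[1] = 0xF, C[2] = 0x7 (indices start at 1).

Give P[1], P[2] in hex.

CBC decryption: P_i = D(K, C_i) ⊕ C_{i−1}, with C_{0} = IV.
P[1]: D(K, 0xF) = 0xB; 0xB ⊕ 0xE = 0x5.
P[2]: D(K, 0x7) = 0x3; 0x3 ⊕ 0xF = 0xC.

P[1] = 0x5, P[2] = 0xC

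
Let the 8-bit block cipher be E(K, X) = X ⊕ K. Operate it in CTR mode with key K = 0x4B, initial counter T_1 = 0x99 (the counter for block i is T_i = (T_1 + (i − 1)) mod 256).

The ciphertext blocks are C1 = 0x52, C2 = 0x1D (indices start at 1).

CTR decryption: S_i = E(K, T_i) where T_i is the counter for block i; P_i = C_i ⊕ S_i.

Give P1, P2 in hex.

P1 = 0x80, P2 = 0xCC

P1: T = 0x99, S = E(K, T) = 0xD2; 0x52 ⊕ 0xD2 = 0x80.
P2: T = 0x9A, S = E(K, T) = 0xD1; 0x1D ⊕ 0xD1 = 0xCC.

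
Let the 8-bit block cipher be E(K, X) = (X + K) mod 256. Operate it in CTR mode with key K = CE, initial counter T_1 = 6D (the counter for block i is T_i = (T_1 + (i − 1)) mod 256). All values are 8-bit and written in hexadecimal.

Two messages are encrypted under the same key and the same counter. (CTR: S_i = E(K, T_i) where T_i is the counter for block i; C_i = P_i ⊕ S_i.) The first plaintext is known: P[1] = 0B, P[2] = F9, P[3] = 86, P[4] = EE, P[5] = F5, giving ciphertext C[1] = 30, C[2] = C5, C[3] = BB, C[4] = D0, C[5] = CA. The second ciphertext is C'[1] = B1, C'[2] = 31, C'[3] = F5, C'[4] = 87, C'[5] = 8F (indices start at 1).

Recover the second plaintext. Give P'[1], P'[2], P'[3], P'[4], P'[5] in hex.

P'[1] = 8A, P'[2] = 0D, P'[3] = C8, P'[4] = B9, P'[5] = B0

In CTR with a reused counter, both messages share the same keystream S_i, so C_i ⊕ C'_i = P_i ⊕ P'_i and thus P'_i = P_i ⊕ C_i ⊕ C'_i.
P'[1]: 0B ⊕ 30 ⊕ B1 = 8A.
P'[2]: F9 ⊕ C5 ⊕ 31 = 0D.
P'[3]: 86 ⊕ BB ⊕ F5 = C8.
P'[4]: EE ⊕ D0 ⊕ 87 = B9.
P'[5]: F5 ⊕ CA ⊕ 8F = B0.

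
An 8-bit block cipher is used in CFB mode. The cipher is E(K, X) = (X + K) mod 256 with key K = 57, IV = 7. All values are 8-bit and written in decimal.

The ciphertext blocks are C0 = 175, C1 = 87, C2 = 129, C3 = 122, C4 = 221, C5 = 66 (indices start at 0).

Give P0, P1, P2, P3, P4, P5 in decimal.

P0 = 239, P1 = 191, P2 = 17, P3 = 192, P4 = 110, P5 = 84

CFB decryption: P_i = C_i ⊕ E(K, C_{i−1}), with C_{−1} = IV.
P0: E(K, 7) = 64; 175 ⊕ 64 = 239.
P1: E(K, 175) = 232; 87 ⊕ 232 = 191.
P2: E(K, 87) = 144; 129 ⊕ 144 = 17.
P3: E(K, 129) = 186; 122 ⊕ 186 = 192.
P4: E(K, 122) = 179; 221 ⊕ 179 = 110.
P5: E(K, 221) = 22; 66 ⊕ 22 = 84.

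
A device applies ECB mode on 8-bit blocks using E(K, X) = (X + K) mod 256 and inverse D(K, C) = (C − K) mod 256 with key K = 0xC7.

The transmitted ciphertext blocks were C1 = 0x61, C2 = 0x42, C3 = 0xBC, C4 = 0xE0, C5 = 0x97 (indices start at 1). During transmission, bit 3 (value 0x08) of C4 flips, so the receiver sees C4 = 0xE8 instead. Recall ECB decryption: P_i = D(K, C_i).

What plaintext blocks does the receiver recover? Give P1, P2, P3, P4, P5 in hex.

Only C4 changed, to 0xE8. In ECB, a change in C_i affects only P_i. Decrypting the received ciphertext:
P1: D(K, 0x61) = 0x9A.
P2: D(K, 0x42) = 0x7B.
P3: D(K, 0xBC) = 0xF5.
P4: D(K, 0xE8) = 0x21.
P5: D(K, 0x97) = 0xD0.
Blocks that differ from the original plaintext: P4.

P1 = 0x9A, P2 = 0x7B, P3 = 0xF5, P4 = 0x21, P5 = 0xD0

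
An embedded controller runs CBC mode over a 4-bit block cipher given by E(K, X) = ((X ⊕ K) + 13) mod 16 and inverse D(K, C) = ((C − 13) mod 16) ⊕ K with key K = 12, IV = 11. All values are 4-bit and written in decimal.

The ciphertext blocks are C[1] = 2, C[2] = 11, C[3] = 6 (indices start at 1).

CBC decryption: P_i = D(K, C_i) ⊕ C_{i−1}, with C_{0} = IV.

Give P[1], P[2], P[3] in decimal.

P[1] = 2, P[2] = 0, P[3] = 14

P[1]: D(K, 2) = 9; 9 ⊕ 11 = 2.
P[2]: D(K, 11) = 2; 2 ⊕ 2 = 0.
P[3]: D(K, 6) = 5; 5 ⊕ 11 = 14.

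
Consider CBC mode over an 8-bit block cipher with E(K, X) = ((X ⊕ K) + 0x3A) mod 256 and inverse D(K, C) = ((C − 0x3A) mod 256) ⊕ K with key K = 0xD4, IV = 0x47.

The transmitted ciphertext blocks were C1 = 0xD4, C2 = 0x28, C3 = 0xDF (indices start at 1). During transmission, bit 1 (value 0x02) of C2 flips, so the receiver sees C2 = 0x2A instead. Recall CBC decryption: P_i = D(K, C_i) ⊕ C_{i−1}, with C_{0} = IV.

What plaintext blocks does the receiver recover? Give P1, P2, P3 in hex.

Only C2 changed, to 0x2A. In CBC, a change in C_i garbles P_i and flips the same bit in P_{i+1}. Decrypting the received ciphertext:
P1: D(K, 0xD4) = 0x4E; 0x4E ⊕ 0x47 = 0x09.
P2: D(K, 0x2A) = 0x24; 0x24 ⊕ 0xD4 = 0xF0.
P3: D(K, 0xDF) = 0x71; 0x71 ⊕ 0x2A = 0x5B.
Blocks that differ from the original plaintext: P2, P3.

P1 = 0x09, P2 = 0xF0, P3 = 0x5B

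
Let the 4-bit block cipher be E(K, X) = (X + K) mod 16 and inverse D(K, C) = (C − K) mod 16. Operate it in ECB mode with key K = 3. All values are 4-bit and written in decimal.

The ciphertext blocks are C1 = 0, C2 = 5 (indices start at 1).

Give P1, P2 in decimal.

P1 = 13, P2 = 2

ECB decryption: P_i = D(K, C_i).
P1: D(K, 0) = 13.
P2: D(K, 5) = 2.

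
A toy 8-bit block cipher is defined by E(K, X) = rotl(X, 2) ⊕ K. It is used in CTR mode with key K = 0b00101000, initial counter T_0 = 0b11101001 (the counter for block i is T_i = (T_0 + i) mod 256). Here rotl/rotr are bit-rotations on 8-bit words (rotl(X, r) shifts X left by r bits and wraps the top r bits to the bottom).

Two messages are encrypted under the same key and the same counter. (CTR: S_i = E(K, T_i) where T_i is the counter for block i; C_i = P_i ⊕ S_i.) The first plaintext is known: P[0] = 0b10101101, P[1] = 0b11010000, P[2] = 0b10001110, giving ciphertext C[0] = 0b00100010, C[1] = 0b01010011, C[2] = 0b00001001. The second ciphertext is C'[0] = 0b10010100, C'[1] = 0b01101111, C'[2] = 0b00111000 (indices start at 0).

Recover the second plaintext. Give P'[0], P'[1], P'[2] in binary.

In CTR with a reused counter, both messages share the same keystream S_i, so C_i ⊕ C'_i = P_i ⊕ P'_i and thus P'_i = P_i ⊕ C_i ⊕ C'_i.
P'[0]: 0b10101101 ⊕ 0b00100010 ⊕ 0b10010100 = 0b00011011.
P'[1]: 0b11010000 ⊕ 0b01010011 ⊕ 0b01101111 = 0b11101100.
P'[2]: 0b10001110 ⊕ 0b00001001 ⊕ 0b00111000 = 0b10111111.

P'[0] = 0b00011011, P'[1] = 0b11101100, P'[2] = 0b10111111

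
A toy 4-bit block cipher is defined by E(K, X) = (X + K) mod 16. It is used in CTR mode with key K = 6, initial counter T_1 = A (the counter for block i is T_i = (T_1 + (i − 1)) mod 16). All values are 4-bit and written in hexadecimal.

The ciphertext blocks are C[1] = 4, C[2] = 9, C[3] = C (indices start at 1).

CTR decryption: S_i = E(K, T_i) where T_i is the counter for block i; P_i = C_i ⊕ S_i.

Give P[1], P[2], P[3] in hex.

P[1]: T = A, S = E(K, T) = 0; 4 ⊕ 0 = 4.
P[2]: T = B, S = E(K, T) = 1; 9 ⊕ 1 = 8.
P[3]: T = C, S = E(K, T) = 2; C ⊕ 2 = E.

P[1] = 4, P[2] = 8, P[3] = E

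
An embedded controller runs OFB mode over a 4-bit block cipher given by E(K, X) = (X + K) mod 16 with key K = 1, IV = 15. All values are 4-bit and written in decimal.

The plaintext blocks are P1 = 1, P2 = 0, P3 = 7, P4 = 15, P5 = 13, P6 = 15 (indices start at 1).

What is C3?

C3 = 5

OFB encryption: S_i = E(K, S_{i−1}) with S_{0} = IV; C_i = P_i ⊕ S_i.
C1: S = E(K, 15) = 0; 1 ⊕ 0 = 1.
C2: S = E(K, 0) = 1; 0 ⊕ 1 = 1.
C3: S = E(K, 1) = 2; 7 ⊕ 2 = 5.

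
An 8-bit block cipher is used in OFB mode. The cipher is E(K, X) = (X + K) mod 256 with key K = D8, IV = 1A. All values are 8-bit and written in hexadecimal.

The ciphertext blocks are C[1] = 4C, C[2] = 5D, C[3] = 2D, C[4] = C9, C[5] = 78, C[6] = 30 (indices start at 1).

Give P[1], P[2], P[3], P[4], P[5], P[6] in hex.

P[1] = BE, P[2] = 97, P[3] = 8F, P[4] = B3, P[5] = 2A, P[6] = 1A

OFB decryption: S_i = E(K, S_{i−1}) with S_{0} = IV; P_i = C_i ⊕ S_i.
P[1]: S = E(K, 1A) = F2; 4C ⊕ F2 = BE.
P[2]: S = E(K, F2) = CA; 5D ⊕ CA = 97.
P[3]: S = E(K, CA) = A2; 2D ⊕ A2 = 8F.
P[4]: S = E(K, A2) = 7A; C9 ⊕ 7A = B3.
P[5]: S = E(K, 7A) = 52; 78 ⊕ 52 = 2A.
P[6]: S = E(K, 52) = 2A; 30 ⊕ 2A = 1A.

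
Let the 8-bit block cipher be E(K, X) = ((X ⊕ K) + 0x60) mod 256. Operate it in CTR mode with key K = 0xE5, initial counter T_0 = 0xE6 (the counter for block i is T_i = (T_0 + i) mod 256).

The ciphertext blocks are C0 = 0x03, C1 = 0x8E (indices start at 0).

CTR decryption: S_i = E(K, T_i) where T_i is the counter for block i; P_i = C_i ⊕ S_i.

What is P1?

P1 = 0xEC

P1: T = 0xE7, S = E(K, T) = 0x62; 0x8E ⊕ 0x62 = 0xEC.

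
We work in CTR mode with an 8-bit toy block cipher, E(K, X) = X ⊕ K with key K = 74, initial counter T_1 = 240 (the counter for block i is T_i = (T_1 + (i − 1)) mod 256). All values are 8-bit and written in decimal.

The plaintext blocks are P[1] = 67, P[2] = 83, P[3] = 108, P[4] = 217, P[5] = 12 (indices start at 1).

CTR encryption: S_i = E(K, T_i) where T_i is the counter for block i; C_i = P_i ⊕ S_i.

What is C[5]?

C[5] = 178

C[1]: T = 240, S = E(K, T) = 186; 67 ⊕ 186 = 249.
C[2]: T = 241, S = E(K, T) = 187; 83 ⊕ 187 = 232.
C[3]: T = 242, S = E(K, T) = 184; 108 ⊕ 184 = 212.
C[4]: T = 243, S = E(K, T) = 185; 217 ⊕ 185 = 96.
C[5]: T = 244, S = E(K, T) = 190; 12 ⊕ 190 = 178.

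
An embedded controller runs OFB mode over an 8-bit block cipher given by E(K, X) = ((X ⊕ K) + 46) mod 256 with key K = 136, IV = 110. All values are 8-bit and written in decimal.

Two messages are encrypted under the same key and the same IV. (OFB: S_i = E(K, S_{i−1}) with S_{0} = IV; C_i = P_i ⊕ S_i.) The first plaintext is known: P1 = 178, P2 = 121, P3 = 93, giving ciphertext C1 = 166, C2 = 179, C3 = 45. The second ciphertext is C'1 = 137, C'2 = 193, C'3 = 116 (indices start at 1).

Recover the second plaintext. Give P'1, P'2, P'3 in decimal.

P'1 = 157, P'2 = 11, P'3 = 4

In OFB with a reused IV, both messages share the same keystream S_i, so C_i ⊕ C'_i = P_i ⊕ P'_i and thus P'_i = P_i ⊕ C_i ⊕ C'_i.
P'1: 178 ⊕ 166 ⊕ 137 = 157.
P'2: 121 ⊕ 179 ⊕ 193 = 11.
P'3: 93 ⊕ 45 ⊕ 116 = 4.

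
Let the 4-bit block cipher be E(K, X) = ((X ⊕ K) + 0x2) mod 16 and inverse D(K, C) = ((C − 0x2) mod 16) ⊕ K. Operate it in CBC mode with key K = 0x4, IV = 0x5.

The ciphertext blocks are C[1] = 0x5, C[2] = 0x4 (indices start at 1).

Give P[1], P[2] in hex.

CBC decryption: P_i = D(K, C_i) ⊕ C_{i−1}, with C_{0} = IV.
P[1]: D(K, 0x5) = 0x7; 0x7 ⊕ 0x5 = 0x2.
P[2]: D(K, 0x4) = 0x6; 0x6 ⊕ 0x5 = 0x3.

P[1] = 0x2, P[2] = 0x3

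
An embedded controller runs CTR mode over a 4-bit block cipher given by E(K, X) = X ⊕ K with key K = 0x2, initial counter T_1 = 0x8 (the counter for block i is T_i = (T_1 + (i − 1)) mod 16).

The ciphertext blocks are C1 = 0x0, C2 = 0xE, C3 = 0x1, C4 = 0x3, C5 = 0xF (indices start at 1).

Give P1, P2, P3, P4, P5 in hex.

P1 = 0xA, P2 = 0x5, P3 = 0x9, P4 = 0xA, P5 = 0x1

CTR decryption: S_i = E(K, T_i) where T_i is the counter for block i; P_i = C_i ⊕ S_i.
P1: T = 0x8, S = E(K, T) = 0xA; 0x0 ⊕ 0xA = 0xA.
P2: T = 0x9, S = E(K, T) = 0xB; 0xE ⊕ 0xB = 0x5.
P3: T = 0xA, S = E(K, T) = 0x8; 0x1 ⊕ 0x8 = 0x9.
P4: T = 0xB, S = E(K, T) = 0x9; 0x3 ⊕ 0x9 = 0xA.
P5: T = 0xC, S = E(K, T) = 0xE; 0xF ⊕ 0xE = 0x1.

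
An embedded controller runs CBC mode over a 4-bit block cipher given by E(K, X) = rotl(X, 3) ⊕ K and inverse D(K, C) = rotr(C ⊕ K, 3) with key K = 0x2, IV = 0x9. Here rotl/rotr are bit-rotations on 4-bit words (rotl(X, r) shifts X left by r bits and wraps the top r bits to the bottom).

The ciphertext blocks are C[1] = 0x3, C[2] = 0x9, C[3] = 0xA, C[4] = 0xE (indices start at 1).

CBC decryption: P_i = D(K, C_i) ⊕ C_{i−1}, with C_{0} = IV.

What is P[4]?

P[4] = 0x3

P[4]: D(K, 0xE) = 0x9; 0x9 ⊕ 0xA = 0x3.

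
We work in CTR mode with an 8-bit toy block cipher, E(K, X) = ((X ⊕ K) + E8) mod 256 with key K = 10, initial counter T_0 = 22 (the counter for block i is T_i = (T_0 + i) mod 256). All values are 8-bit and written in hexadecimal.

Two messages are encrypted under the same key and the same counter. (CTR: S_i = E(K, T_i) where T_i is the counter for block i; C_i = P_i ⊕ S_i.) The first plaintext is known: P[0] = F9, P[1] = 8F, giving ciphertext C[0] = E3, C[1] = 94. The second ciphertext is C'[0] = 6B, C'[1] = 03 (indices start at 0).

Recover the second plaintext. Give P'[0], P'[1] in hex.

P'[0] = 71, P'[1] = 18

In CTR with a reused counter, both messages share the same keystream S_i, so C_i ⊕ C'_i = P_i ⊕ P'_i and thus P'_i = P_i ⊕ C_i ⊕ C'_i.
P'[0]: F9 ⊕ E3 ⊕ 6B = 71.
P'[1]: 8F ⊕ 94 ⊕ 03 = 18.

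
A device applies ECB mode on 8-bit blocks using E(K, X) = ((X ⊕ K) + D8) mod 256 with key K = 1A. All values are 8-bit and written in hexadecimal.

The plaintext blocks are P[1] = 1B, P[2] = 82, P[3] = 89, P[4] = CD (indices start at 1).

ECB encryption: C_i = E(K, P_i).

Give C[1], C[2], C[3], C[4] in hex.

C[1]: E(K, 1B) = D9.
C[2]: E(K, 82) = 70.
C[3]: E(K, 89) = 6B.
C[4]: E(K, CD) = AF.

C[1] = D9, C[2] = 70, C[3] = 6B, C[4] = AF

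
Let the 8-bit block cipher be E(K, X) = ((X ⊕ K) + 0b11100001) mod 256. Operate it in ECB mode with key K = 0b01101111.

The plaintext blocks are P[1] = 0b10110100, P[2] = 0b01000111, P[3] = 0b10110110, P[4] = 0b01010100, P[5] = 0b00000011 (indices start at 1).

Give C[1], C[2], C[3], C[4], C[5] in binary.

ECB encryption: C_i = E(K, P_i).
C[1]: E(K, 0b10110100) = 0b10111100.
C[2]: E(K, 0b01000111) = 0b00001001.
C[3]: E(K, 0b10110110) = 0b10111010.
C[4]: E(K, 0b01010100) = 0b00011100.
C[5]: E(K, 0b00000011) = 0b01001101.

C[1] = 0b10111100, C[2] = 0b00001001, C[3] = 0b10111010, C[4] = 0b00011100, C[5] = 0b01001101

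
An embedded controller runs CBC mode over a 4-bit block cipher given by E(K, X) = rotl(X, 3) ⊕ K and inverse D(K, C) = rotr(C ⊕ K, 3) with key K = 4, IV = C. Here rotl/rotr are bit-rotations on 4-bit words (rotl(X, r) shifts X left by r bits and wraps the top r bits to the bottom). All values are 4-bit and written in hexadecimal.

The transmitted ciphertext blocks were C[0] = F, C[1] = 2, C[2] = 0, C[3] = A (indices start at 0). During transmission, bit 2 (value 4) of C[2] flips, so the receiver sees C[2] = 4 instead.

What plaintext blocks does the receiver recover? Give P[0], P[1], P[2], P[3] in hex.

P[0] = B, P[1] = 3, P[2] = 2, P[3] = 9

CBC decryption: P_i = D(K, C_i) ⊕ C_{i−1}, with C_{−1} = IV.
Only C[2] changed, to 4. In CBC, a change in C_i garbles P_i and flips the same bit in P_{i+1}. Decrypting the received ciphertext:
P[0]: D(K, F) = 7; 7 ⊕ C = B.
P[1]: D(K, 2) = C; C ⊕ F = 3.
P[2]: D(K, 4) = 0; 0 ⊕ 2 = 2.
P[3]: D(K, A) = D; D ⊕ 4 = 9.
Blocks that differ from the original plaintext: P[2], P[3].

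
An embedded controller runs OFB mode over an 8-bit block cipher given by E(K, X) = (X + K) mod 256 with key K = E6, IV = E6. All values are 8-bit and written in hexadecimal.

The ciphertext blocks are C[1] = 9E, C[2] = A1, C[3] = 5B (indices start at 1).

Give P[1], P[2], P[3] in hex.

OFB decryption: S_i = E(K, S_{i−1}) with S_{0} = IV; P_i = C_i ⊕ S_i.
P[1]: S = E(K, E6) = CC; 9E ⊕ CC = 52.
P[2]: S = E(K, CC) = B2; A1 ⊕ B2 = 13.
P[3]: S = E(K, B2) = 98; 5B ⊕ 98 = C3.

P[1] = 52, P[2] = 13, P[3] = C3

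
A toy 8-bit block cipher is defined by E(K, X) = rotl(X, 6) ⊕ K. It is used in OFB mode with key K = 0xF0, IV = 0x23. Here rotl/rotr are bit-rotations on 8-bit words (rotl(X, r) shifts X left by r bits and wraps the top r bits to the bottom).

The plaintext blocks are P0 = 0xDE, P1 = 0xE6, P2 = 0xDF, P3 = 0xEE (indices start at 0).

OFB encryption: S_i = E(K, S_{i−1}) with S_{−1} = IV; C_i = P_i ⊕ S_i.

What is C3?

C3 = 0xCD

C0: S = E(K, 0x23) = 0x38; 0xDE ⊕ 0x38 = 0xE6.
C1: S = E(K, 0x38) = 0xFE; 0xE6 ⊕ 0xFE = 0x18.
C2: S = E(K, 0xFE) = 0x4F; 0xDF ⊕ 0x4F = 0x90.
C3: S = E(K, 0x4F) = 0x23; 0xEE ⊕ 0x23 = 0xCD.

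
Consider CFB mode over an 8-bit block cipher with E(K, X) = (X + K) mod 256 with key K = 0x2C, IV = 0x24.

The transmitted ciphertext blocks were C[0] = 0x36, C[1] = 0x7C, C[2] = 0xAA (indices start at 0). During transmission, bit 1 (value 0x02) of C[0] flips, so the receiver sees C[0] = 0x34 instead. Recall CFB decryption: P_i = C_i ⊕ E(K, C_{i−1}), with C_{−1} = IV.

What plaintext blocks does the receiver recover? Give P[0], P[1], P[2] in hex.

Only C[0] changed, to 0x34. In CFB, a change in C_i flips the same bit in P_i and garbles P_{i+1}. Decrypting the received ciphertext:
P[0]: E(K, 0x24) = 0x50; 0x34 ⊕ 0x50 = 0x64.
P[1]: E(K, 0x34) = 0x60; 0x7C ⊕ 0x60 = 0x1C.
P[2]: E(K, 0x7C) = 0xA8; 0xAA ⊕ 0xA8 = 0x02.
Blocks that differ from the original plaintext: P[0], P[1].

P[0] = 0x64, P[1] = 0x1C, P[2] = 0x02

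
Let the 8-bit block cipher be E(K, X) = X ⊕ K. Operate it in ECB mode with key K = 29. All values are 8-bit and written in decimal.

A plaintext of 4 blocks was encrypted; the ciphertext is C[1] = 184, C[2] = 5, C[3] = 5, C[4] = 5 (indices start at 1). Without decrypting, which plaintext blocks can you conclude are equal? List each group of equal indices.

ECB encrypts each block independently with the same key, so equal ciphertext blocks imply equal plaintext blocks.
C[2] = C[3] = C[4] = 5, so P[2] = P[3] = P[4].

P[2] = P[3] = P[4]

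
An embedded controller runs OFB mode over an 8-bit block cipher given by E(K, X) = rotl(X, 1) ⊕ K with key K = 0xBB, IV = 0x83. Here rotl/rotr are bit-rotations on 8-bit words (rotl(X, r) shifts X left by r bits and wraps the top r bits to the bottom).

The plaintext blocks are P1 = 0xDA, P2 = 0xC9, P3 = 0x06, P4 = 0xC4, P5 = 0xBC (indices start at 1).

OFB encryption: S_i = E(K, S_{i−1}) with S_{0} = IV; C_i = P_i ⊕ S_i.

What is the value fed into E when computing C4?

0x3E

C1: S = E(K, 0x83) = 0xBC; 0xDA ⊕ 0xBC = 0x66.
C2: S = E(K, 0xBC) = 0xC2; 0xC9 ⊕ 0xC2 = 0x0B.
C3: S = E(K, 0xC2) = 0x3E; 0x06 ⊕ 0x3E = 0x38.
C4: S = E(K, 0x3E) = 0xC7; 0xC4 ⊕ 0xC7 = 0x03.
So the input to E for block 4 is 0x3E.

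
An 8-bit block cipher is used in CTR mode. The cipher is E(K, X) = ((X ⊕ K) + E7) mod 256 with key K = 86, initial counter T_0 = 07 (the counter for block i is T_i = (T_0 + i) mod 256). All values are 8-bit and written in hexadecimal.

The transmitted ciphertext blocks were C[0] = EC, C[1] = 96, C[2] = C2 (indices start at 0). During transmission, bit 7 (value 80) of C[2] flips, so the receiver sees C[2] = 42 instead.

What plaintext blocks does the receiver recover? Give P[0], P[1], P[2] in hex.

CTR decryption: S_i = E(K, T_i) where T_i is the counter for block i; P_i = C_i ⊕ S_i.
Only C[2] changed, to 42. In CTR, a change in C_i flips the same bit in P_i only; the keystream is unaffected. Decrypting the received ciphertext:
P[0]: T = 07, S = E(K, T) = 68; EC ⊕ 68 = 84.
P[1]: T = 08, S = E(K, T) = 75; 96 ⊕ 75 = E3.
P[2]: T = 09, S = E(K, T) = 76; 42 ⊕ 76 = 34.
Blocks that differ from the original plaintext: P[2].

P[0] = 84, P[1] = E3, P[2] = 34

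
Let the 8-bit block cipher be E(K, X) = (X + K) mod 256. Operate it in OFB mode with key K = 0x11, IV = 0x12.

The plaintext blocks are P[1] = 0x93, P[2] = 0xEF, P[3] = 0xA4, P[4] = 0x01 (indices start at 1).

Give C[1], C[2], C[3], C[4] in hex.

OFB encryption: S_i = E(K, S_{i−1}) with S_{0} = IV; C_i = P_i ⊕ S_i.
C[1]: S = E(K, 0x12) = 0x23; 0x93 ⊕ 0x23 = 0xB0.
C[2]: S = E(K, 0x23) = 0x34; 0xEF ⊕ 0x34 = 0xDB.
C[3]: S = E(K, 0x34) = 0x45; 0xA4 ⊕ 0x45 = 0xE1.
C[4]: S = E(K, 0x45) = 0x56; 0x01 ⊕ 0x56 = 0x57.

C[1] = 0xB0, C[2] = 0xDB, C[3] = 0xE1, C[4] = 0x57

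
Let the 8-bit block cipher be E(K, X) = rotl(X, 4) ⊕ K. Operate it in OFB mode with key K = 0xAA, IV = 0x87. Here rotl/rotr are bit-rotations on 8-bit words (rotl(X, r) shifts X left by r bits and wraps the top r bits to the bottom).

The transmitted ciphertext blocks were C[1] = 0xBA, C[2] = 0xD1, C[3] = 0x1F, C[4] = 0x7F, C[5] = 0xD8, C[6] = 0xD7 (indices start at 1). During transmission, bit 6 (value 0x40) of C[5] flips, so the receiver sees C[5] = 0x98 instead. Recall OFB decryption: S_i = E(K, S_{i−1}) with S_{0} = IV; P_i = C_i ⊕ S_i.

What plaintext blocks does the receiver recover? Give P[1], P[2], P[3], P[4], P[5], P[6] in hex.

P[1] = 0x68, P[2] = 0x56, P[3] = 0xCD, P[4] = 0xF8, P[5] = 0x4A, P[6] = 0x50

Only C[5] changed, to 0x98. In OFB, a change in C_i flips the same bit in P_i only; the keystream is unaffected. Decrypting the received ciphertext:
P[1]: S = E(K, 0x87) = 0xD2; 0xBA ⊕ 0xD2 = 0x68.
P[2]: S = E(K, 0xD2) = 0x87; 0xD1 ⊕ 0x87 = 0x56.
P[3]: S = E(K, 0x87) = 0xD2; 0x1F ⊕ 0xD2 = 0xCD.
P[4]: S = E(K, 0xD2) = 0x87; 0x7F ⊕ 0x87 = 0xF8.
P[5]: S = E(K, 0x87) = 0xD2; 0x98 ⊕ 0xD2 = 0x4A.
P[6]: S = E(K, 0xD2) = 0x87; 0xD7 ⊕ 0x87 = 0x50.
Blocks that differ from the original plaintext: P[5].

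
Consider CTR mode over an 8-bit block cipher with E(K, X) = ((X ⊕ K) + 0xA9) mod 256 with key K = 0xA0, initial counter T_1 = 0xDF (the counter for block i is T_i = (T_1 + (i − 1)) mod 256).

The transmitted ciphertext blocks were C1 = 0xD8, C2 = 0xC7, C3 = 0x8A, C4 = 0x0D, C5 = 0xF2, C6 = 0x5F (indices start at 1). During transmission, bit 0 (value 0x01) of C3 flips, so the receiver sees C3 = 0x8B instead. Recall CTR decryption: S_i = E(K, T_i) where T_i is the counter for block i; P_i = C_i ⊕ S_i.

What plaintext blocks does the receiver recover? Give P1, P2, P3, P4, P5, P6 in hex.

Only C3 changed, to 0x8B. In CTR, a change in C_i flips the same bit in P_i only; the keystream is unaffected. Decrypting the received ciphertext:
P1: T = 0xDF, S = E(K, T) = 0x28; 0xD8 ⊕ 0x28 = 0xF0.
P2: T = 0xE0, S = E(K, T) = 0xE9; 0xC7 ⊕ 0xE9 = 0x2E.
P3: T = 0xE1, S = E(K, T) = 0xEA; 0x8B ⊕ 0xEA = 0x61.
P4: T = 0xE2, S = E(K, T) = 0xEB; 0x0D ⊕ 0xEB = 0xE6.
P5: T = 0xE3, S = E(K, T) = 0xEC; 0xF2 ⊕ 0xEC = 0x1E.
P6: T = 0xE4, S = E(K, T) = 0xED; 0x5F ⊕ 0xED = 0xB2.
Blocks that differ from the original plaintext: P3.

P1 = 0xF0, P2 = 0x2E, P3 = 0x61, P4 = 0xE6, P5 = 0x1E, P6 = 0xB2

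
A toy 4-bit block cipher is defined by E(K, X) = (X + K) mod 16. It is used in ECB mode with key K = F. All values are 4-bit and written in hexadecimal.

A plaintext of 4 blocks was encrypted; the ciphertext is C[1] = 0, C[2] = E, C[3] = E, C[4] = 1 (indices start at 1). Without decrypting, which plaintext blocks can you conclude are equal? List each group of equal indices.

P[2] = P[3]

ECB encrypts each block independently with the same key, so equal ciphertext blocks imply equal plaintext blocks.
C[2] = C[3] = E, so P[2] = P[3].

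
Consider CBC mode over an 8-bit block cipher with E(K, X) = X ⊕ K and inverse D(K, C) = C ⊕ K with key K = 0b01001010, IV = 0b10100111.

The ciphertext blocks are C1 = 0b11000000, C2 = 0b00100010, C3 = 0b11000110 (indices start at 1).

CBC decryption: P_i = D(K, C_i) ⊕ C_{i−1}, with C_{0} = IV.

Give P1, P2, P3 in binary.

P1: D(K, 0b11000000) = 0b10001010; 0b10001010 ⊕ 0b10100111 = 0b00101101.
P2: D(K, 0b00100010) = 0b01101000; 0b01101000 ⊕ 0b11000000 = 0b10101000.
P3: D(K, 0b11000110) = 0b10001100; 0b10001100 ⊕ 0b00100010 = 0b10101110.

P1 = 0b00101101, P2 = 0b10101000, P3 = 0b10101110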